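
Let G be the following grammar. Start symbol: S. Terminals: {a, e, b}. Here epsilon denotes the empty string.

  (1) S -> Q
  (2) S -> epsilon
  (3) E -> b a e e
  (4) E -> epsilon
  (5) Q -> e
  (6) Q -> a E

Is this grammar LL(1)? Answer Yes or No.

FIRST(S) = {epsilon, a, e}
FIRST(E) = {epsilon, b}
FIRST(Q) = {a, e}
FOLLOW(S) = {$}
FOLLOW(E) = {$}
FOLLOW(Q) = {$}
Each cell of M receives at most one production.

Yes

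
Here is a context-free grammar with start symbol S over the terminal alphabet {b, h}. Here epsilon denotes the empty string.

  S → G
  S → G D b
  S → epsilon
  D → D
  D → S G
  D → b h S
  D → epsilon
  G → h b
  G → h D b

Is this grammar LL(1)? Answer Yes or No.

FIRST(S) = {epsilon, h}
FIRST(D) = {epsilon, b, h}
FIRST(G) = {h}
FOLLOW(S) = {$, b, h}
FOLLOW(D) = {b}
FOLLOW(G) = {$, b, h}
Cell M[D, b] receives both D → D and D → b h S and D → epsilon — the grammar is not LL(1).

No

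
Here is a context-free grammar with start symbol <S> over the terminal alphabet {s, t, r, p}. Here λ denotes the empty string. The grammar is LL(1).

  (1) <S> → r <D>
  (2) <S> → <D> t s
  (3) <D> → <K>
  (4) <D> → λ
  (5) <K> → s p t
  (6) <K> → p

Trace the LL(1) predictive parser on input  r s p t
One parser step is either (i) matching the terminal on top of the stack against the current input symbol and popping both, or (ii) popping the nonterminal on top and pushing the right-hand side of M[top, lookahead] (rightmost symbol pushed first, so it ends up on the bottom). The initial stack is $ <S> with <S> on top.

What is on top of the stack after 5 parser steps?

step 1: stack=$ <S>  input=r s p t $  — expand <S> → r <D>
step 2: stack=$ <D> r  input=r s p t $  — match r
step 3: stack=$ <D>  input=s p t $  — expand <D> → <K>
step 4: stack=$ <K>  input=s p t $  — expand <K> → s p t
step 5: stack=$ t p s  input=s p t $  — match s
Stack after step 5: $ t p (top = p).

p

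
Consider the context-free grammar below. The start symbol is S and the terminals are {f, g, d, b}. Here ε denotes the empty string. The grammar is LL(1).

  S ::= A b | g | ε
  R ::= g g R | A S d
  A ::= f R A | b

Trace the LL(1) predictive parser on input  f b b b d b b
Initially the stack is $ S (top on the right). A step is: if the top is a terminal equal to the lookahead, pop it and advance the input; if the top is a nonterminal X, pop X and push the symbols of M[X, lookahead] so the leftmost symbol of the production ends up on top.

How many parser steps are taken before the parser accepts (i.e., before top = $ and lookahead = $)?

      Stack        Input            Action
   1  $ S          f b b b d b b $  expand S ::= A b
   2  $ b A        f b b b d b b $  expand A ::= f R A
   3  $ b A R f    f b b b d b b $  match f
   4  $ b A R      b b b d b b $    expand R ::= A S d
   5  $ b A d S A  b b b d b b $    expand A ::= b
   6  $ b A d S b  b b b d b b $    match b
   7  $ b A d S    b b d b b $      expand S ::= A b
   8  $ b A d b A  b b d b b $      expand A ::= b
   9  $ b A d b b  b b d b b $      match b
  10  $ b A d b    b d b b $        match b
  11  $ b A d      d b b $          match d
  12  $ b A        b b $            expand A ::= b
  13  $ b b        b b $            match b
  14  $ b          b $              match b
Accept reached after 14 steps.

14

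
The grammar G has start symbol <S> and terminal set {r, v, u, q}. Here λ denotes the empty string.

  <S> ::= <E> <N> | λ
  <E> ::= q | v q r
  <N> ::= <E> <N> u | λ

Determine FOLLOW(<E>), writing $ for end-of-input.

FIRST(<E>) = {q, v}
FIRST(<S>) = {λ, q, v}  (via <E> <N>)
FIRST(<N>) = {λ, q, v}  (via <E> <N> u)
FOLLOW(<S>) includes $ since <S> is the start symbol.
FOLLOW(<S>): <S> appears on no right-hand side. Thus FOLLOW(<S>) = {$}.
FOLLOW(<E>): in <S>::=<E> <N>, <E> is followed by <N> with FIRST {λ, q, v}; in <S>::=<E> <N>, the suffix after <E> is nullable, so FOLLOW(<E>) ⊇ FOLLOW(<S>) = {$}; in <N>::=<E> <N> u, <E> is followed by <N> u with FIRST {q, u, v}. Thus FOLLOW(<E>) = {$, q, u, v}.
FOLLOW(<N>): in <S>::=<E> <N>, the suffix after <N> is empty, so FOLLOW(<N>) ⊇ FOLLOW(<S>) = {$}; in <N>::=<E> <N> u, <N> is followed by u with FIRST {u}. Thus FOLLOW(<N>) = {$, u}.

{$, q, u, v}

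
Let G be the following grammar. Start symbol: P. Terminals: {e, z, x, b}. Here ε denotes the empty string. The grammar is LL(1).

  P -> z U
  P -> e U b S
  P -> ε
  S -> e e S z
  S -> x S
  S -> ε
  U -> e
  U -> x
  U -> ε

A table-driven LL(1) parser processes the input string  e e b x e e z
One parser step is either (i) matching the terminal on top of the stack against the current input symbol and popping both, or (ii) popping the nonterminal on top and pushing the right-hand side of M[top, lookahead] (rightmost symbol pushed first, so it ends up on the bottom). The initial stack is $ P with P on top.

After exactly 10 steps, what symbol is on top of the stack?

S

      Stack      Input            Action
   1  $ P        e e b x e e z $  expand P -> e U b S
   2  $ S b U e  e e b x e e z $  match e
   3  $ S b U    e b x e e z $    expand U -> e
   4  $ S b e    e b x e e z $    match e
   5  $ S b      b x e e z $      match b
   6  $ S        x e e z $        expand S -> x S
   7  $ S x      x e e z $        match x
   8  $ S        e e z $          expand S -> e e S z
   9  $ z S e e  e e z $          match e
  10  $ z S e    e z $            match e
Stack after step 10: $ z S (top = S).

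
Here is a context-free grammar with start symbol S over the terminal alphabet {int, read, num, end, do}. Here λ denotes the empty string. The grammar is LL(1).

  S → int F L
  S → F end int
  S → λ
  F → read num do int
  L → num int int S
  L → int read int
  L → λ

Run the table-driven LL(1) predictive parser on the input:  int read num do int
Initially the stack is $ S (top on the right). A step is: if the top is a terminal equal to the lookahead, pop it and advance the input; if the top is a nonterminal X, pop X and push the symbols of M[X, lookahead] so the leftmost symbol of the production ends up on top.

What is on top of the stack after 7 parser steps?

     Stack                Input                  Action
  1  $ S                  int read num do int $  expand S → int F L
  2  $ L F int            int read num do int $  match int
  3  $ L F                read num do int $      expand F → read num do int
  4  $ L int do num read  read num do int $      match read
  5  $ L int do num       num do int $           match num
  6  $ L int do           do int $               match do
  7  $ L int              int $                  match int
Stack after step 7: $ L (top = L).

L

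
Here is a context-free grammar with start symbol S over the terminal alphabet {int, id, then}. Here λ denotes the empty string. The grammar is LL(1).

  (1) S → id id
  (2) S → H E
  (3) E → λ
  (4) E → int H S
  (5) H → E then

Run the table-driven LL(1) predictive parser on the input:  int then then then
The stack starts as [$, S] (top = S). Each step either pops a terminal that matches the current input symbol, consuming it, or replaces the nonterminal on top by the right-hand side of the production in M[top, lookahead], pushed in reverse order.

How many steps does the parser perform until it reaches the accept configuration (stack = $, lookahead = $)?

step 1: stack=$ S  input=int then then then $  — expand S → H E
step 2: stack=$ E H  input=int then then then $  — expand H → E then
step 3: stack=$ E then E  input=int then then then $  — expand E → int H S
step 4: stack=$ E then S H int  input=int then then then $  — match int
step 5: stack=$ E then S H  input=then then then $  — expand H → E then
step 6: stack=$ E then S then E  input=then then then $  — expand E → λ
step 7: stack=$ E then S then  input=then then then $  — match then
step 8: stack=$ E then S  input=then then $  — expand S → H E
step 9: stack=$ E then E H  input=then then $  — expand H → E then
step 10: stack=$ E then E then E  input=then then $  — expand E → λ
step 11: stack=$ E then E then  input=then then $  — match then
step 12: stack=$ E then E  input=then $  — expand E → λ
step 13: stack=$ E then  input=then $  — match then
step 14: stack=$ E  input=$  — expand E → λ
Accept reached after 14 steps.

14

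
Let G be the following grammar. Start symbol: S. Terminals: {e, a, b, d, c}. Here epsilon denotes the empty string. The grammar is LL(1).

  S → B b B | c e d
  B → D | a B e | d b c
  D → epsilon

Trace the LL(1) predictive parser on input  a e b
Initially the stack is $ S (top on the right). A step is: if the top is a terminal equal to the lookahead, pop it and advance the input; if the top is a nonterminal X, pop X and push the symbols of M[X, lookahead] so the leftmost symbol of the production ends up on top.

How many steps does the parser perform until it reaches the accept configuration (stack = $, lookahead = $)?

9

step 1: stack=$ S  input=a e b $  — expand S → B b B
step 2: stack=$ B b B  input=a e b $  — expand B → a B e
step 3: stack=$ B b e B a  input=a e b $  — match a
step 4: stack=$ B b e B  input=e b $  — expand B → D
step 5: stack=$ B b e D  input=e b $  — expand D → epsilon
step 6: stack=$ B b e  input=e b $  — match e
step 7: stack=$ B b  input=b $  — match b
step 8: stack=$ B  input=$  — expand B → D
step 9: stack=$ D  input=$  — expand D → epsilon
Accept reached after 9 steps.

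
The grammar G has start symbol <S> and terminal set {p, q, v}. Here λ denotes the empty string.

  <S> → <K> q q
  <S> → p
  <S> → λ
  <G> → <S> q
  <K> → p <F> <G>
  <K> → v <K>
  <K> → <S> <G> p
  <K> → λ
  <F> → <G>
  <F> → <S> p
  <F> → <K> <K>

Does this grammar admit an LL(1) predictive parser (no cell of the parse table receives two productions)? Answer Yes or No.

FIRST(<S>) = {λ, p, q, v}
FIRST(<G>) = {p, q, v}
FIRST(<K>) = {λ, p, q, v}
FIRST(<F>) = {λ, p, q, v}
FOLLOW(<S>) = {$, p, q, v}
FOLLOW(<G>) = {p, q, v}
FOLLOW(<K>) = {p, q, v}
FOLLOW(<F>) = {p, q, v}
Cell M[<F>, p] receives both <F> → <G> and <F> → <S> p and <F> → <K> <K> — the grammar is not LL(1).

No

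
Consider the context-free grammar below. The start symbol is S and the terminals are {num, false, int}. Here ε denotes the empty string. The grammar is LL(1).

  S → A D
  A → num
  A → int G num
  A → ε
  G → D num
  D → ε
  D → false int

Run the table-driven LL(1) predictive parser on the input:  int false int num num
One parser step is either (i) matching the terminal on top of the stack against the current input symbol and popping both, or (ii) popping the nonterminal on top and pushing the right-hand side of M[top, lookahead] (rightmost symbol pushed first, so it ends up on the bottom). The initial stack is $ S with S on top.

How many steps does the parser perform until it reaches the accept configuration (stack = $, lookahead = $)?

10

step 1: stack=$ S  input=int false int num num $  — expand S → A D
step 2: stack=$ D A  input=int false int num num $  — expand A → int G num
step 3: stack=$ D num G int  input=int false int num num $  — match int
step 4: stack=$ D num G  input=false int num num $  — expand G → D num
step 5: stack=$ D num num D  input=false int num num $  — expand D → false int
step 6: stack=$ D num num int false  input=false int num num $  — match false
step 7: stack=$ D num num int  input=int num num $  — match int
step 8: stack=$ D num num  input=num num $  — match num
step 9: stack=$ D num  input=num $  — match num
step 10: stack=$ D  input=$  — expand D → ε
Accept reached after 10 steps.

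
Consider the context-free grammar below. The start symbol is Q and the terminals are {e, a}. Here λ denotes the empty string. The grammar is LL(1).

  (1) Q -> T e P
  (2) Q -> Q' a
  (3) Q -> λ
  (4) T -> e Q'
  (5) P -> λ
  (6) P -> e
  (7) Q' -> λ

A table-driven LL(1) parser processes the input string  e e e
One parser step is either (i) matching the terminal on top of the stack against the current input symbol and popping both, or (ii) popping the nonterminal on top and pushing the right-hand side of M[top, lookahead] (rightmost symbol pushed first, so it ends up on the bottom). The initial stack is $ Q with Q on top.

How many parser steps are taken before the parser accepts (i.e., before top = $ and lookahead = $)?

7

step 1: stack=$ Q  input=e e e $  — expand Q -> T e P
step 2: stack=$ P e T  input=e e e $  — expand T -> e Q'
step 3: stack=$ P e Q' e  input=e e e $  — match e
step 4: stack=$ P e Q'  input=e e $  — expand Q' -> λ
step 5: stack=$ P e  input=e e $  — match e
step 6: stack=$ P  input=e $  — expand P -> e
step 7: stack=$ e  input=e $  — match e
Accept reached after 7 steps.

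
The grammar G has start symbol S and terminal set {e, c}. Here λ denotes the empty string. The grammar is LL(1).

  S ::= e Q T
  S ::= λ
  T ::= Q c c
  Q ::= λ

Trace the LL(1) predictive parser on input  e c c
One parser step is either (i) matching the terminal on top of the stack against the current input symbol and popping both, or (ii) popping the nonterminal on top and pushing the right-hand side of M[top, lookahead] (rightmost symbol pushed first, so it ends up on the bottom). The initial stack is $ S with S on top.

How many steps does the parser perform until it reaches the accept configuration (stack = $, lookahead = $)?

     Stack    Input    Action
  1  $ S      e c c $  expand S ::= e Q T
  2  $ T Q e  e c c $  match e
  3  $ T Q    c c $    expand Q ::= λ
  4  $ T      c c $    expand T ::= Q c c
  5  $ c c Q  c c $    expand Q ::= λ
  6  $ c c    c c $    match c
  7  $ c      c $      match c
Accept reached after 7 steps.

7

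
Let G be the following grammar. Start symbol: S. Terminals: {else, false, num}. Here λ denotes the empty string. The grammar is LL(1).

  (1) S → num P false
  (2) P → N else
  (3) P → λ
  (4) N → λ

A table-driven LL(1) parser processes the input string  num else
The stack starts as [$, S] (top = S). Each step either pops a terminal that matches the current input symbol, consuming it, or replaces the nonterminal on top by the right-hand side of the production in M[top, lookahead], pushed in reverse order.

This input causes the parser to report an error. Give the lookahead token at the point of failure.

     Stack           Input       Action
  1  $ S             num else $  expand S → num P false
  2  $ false P num   num else $  match num
  3  $ false P       else $      expand P → N else
  4  $ false else N  else $      expand N → λ
  5  $ false else    else $      match else
  6  $ false         $           error: top is terminal false but lookahead is $

$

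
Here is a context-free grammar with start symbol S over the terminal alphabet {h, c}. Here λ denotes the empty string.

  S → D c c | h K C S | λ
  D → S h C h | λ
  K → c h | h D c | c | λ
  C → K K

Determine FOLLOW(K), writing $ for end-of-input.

FIRST(K): from K→c h we get {c}; from K→h D c we get {h}; from K→c we get {c}; from K→λ we get {λ}. So FIRST(K) = {λ, c, h}.
FIRST(C): from C→K K we get {λ, c, h}. So FIRST(C) = {λ, c, h}.
FIRST(S): from S→D c c we get {c, h}; from S→h K C S we get {h}; from S→λ we get {λ}. So FIRST(S) = {λ, c, h}.
FIRST(D): from D→S h C h we get {c, h}; from D→λ we get {λ}. So FIRST(D) = {λ, c, h}.
FOLLOW(S) includes $ since S is the start symbol.
FOLLOW(S): in S→h K C S, the suffix after S is empty (adds nothing new); in D→S h C h, S is followed by h C h with FIRST {h}. Thus FOLLOW(S) = {$, h}.
FOLLOW(D): in S→D c c, D is followed by c c with FIRST {c}; in K→h D c, D is followed by c with FIRST {c}. Thus FOLLOW(D) = {c}.
FOLLOW(C): in S→h K C S, C is followed by S with FIRST {λ, c, h}; in S→h K C S, the suffix after C is nullable, so FOLLOW(C) ⊇ FOLLOW(S) = {$, h}; in D→S h C h, C is followed by h with FIRST {h}. Thus FOLLOW(C) = {$, c, h}.
FOLLOW(K): in S→h K C S, K is followed by C S with FIRST {λ, c, h}; in S→h K C S, the suffix after K is nullable, so FOLLOW(K) ⊇ FOLLOW(S) = {$, h}; in C→K K (occurrence 1), K is followed by K with FIRST {λ, c, h}; in C→K K (occurrence 1), the suffix after K is nullable, so FOLLOW(K) ⊇ FOLLOW(C) = {$, c, h}; in C→K K (occurrence 2), the suffix after K is empty, so FOLLOW(K) ⊇ FOLLOW(C) = {$, c, h}. Thus FOLLOW(K) = {$, c, h}.

{$, c, h}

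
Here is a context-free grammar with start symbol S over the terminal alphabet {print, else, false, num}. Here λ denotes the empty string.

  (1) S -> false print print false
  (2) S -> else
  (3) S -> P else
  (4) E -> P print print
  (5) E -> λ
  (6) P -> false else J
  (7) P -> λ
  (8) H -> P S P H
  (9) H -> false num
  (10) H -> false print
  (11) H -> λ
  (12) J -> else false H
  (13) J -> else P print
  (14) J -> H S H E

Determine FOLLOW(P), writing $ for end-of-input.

FIRST(P) = {λ, false}
FIRST(S) = {else, false}  (via P else)
FIRST(E) = {λ, false, print}  (via P print print)
FIRST(H) = {λ, else, false}  (via P S P H)
FIRST(J) = {else, false}  (via H S H E)
FOLLOW(S) includes $ since S is the start symbol.
FOLLOW(S): in H->P S P H, S is followed by P H with FIRST {λ, else, false}; in H->P S P H, the suffix after S is nullable, so FOLLOW(S) ⊇ FOLLOW(H) = {else, false, print}; in J->H S H E, S is followed by H E with FIRST {λ, else, false, print}; in J->H S H E, the suffix after S is nullable, so FOLLOW(S) ⊇ FOLLOW(J) = {else, false, print}. Thus FOLLOW(S) = {$, else, false, print}.
FOLLOW(E): in J->H S H E, the suffix after E is empty, so FOLLOW(E) ⊇ FOLLOW(J) = {else, false, print}. Thus FOLLOW(E) = {else, false, print}.
FOLLOW(P): in S->P else, P is followed by else with FIRST {else}; in E->P print print, P is followed by print print with FIRST {print}; in H->P S P H (occurrence 1), P is followed by S P H with FIRST {else, false}; in H->P S P H (occurrence 2), P is followed by H with FIRST {λ, else, false}; in H->P S P H (occurrence 2), the suffix after P is nullable, so FOLLOW(P) ⊇ FOLLOW(H) = {else, false, print}; in J->else P print, P is followed by print with FIRST {print}. Thus FOLLOW(P) = {else, false, print}.
FOLLOW(J): in P->false else J, the suffix after J is empty, so FOLLOW(J) ⊇ FOLLOW(P) = {else, false, print}. Thus FOLLOW(J) = {else, false, print}.
FOLLOW(H): in H->P S P H, the suffix after H is empty (adds nothing new); in J->else false H, the suffix after H is empty, so FOLLOW(H) ⊇ FOLLOW(J) = {else, false, print}; in J->H S H E (occurrence 1), H is followed by S H E with FIRST {else, false}; in J->H S H E (occurrence 2), H is followed by E with FIRST {λ, false, print}; in J->H S H E (occurrence 2), the suffix after H is nullable, so FOLLOW(H) ⊇ FOLLOW(J) = {else, false, print}. Thus FOLLOW(H) = {else, false, print}.

{else, false, print}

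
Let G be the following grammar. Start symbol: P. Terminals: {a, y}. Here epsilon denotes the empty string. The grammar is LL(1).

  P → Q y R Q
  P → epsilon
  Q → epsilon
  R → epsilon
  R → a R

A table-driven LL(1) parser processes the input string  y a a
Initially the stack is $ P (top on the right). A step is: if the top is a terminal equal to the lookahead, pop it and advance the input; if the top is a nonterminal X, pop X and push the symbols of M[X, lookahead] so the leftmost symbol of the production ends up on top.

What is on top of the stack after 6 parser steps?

     Stack      Input    Action
  1  $ P        y a a $  expand P → Q y R Q
  2  $ Q R y Q  y a a $  expand Q → epsilon
  3  $ Q R y    y a a $  match y
  4  $ Q R      a a $    expand R → a R
  5  $ Q R a    a a $    match a
  6  $ Q R      a $      expand R → a R
Stack after step 6: $ Q R a (top = a).

a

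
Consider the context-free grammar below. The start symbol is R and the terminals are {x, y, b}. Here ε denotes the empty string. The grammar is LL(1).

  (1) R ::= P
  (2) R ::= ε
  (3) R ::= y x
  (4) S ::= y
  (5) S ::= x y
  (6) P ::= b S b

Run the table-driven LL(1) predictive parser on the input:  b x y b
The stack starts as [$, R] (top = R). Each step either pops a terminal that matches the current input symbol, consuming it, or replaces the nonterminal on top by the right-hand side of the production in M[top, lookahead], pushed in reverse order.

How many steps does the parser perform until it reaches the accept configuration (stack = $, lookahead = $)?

7

step 1: stack=$ R  input=b x y b $  — expand R ::= P
step 2: stack=$ P  input=b x y b $  — expand P ::= b S b
step 3: stack=$ b S b  input=b x y b $  — match b
step 4: stack=$ b S  input=x y b $  — expand S ::= x y
step 5: stack=$ b y x  input=x y b $  — match x
step 6: stack=$ b y  input=y b $  — match y
step 7: stack=$ b  input=b $  — match b
Accept reached after 7 steps.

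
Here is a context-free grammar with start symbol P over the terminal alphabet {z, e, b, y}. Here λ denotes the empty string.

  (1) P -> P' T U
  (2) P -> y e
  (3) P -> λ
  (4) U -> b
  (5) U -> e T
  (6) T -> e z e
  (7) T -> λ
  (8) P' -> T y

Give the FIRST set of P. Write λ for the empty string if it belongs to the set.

FIRST(U) = {b, e}
FIRST(T) = {λ, e}
FIRST(P') = {e, y}  (via T y)
FIRST(P) = {λ, e, y}  (via P' T U)

{λ, e, y}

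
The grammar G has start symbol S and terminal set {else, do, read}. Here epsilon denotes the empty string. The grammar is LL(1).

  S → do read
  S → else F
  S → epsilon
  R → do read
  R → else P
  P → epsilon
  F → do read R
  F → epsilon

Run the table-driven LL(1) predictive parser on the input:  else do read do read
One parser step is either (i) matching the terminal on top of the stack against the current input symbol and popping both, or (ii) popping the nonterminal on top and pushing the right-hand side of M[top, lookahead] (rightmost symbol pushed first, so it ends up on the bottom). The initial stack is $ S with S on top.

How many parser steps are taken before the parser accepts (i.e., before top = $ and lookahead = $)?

step 1: stack=$ S  input=else do read do read $  — expand S → else F
step 2: stack=$ F else  input=else do read do read $  — match else
step 3: stack=$ F  input=do read do read $  — expand F → do read R
step 4: stack=$ R read do  input=do read do read $  — match do
step 5: stack=$ R read  input=read do read $  — match read
step 6: stack=$ R  input=do read $  — expand R → do read
step 7: stack=$ read do  input=do read $  — match do
step 8: stack=$ read  input=read $  — match read
Accept reached after 8 steps.

8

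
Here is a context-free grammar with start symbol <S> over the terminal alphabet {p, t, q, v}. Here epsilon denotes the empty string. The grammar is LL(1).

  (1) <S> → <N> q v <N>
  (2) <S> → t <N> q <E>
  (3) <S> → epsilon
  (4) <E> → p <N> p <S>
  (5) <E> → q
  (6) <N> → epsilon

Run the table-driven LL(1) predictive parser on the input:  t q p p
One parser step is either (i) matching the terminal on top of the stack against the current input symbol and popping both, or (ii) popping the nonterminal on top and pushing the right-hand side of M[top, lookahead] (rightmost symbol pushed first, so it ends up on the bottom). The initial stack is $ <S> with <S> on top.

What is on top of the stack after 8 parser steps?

<S>

step 1: stack=$ <S>  input=t q p p $  — expand <S> → t <N> q <E>
step 2: stack=$ <E> q <N> t  input=t q p p $  — match t
step 3: stack=$ <E> q <N>  input=q p p $  — expand <N> → epsilon
step 4: stack=$ <E> q  input=q p p $  — match q
step 5: stack=$ <E>  input=p p $  — expand <E> → p <N> p <S>
step 6: stack=$ <S> p <N> p  input=p p $  — match p
step 7: stack=$ <S> p <N>  input=p $  — expand <N> → epsilon
step 8: stack=$ <S> p  input=p $  — match p
Stack after step 8: $ <S> (top = <S>).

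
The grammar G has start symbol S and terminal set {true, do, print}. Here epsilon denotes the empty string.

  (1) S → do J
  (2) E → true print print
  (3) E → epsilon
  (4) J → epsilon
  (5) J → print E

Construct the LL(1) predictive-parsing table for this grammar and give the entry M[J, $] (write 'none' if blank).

FIRST(S) = {do}
FIRST(E) = {epsilon, true}
FIRST(J) = {epsilon, print}
FOLLOW(S) includes $ since S is the start symbol.
FOLLOW(S): S appears on no right-hand side. Thus FOLLOW(S) = {$}.
FOLLOW(J): in S→do J, the suffix after J is empty, so FOLLOW(J) ⊇ FOLLOW(S) = {$}. Thus FOLLOW(J) = {$}.
For J → epsilon: FIRST(epsilon) = {epsilon}, so it goes in M[J, t] for t ∈ {}; since epsilon ∈ FIRST, also for every t ∈ FOLLOW(J) = {$}.
For J → print E: FIRST(print E) = {print}, so it goes in M[J, t] for t ∈ {print}.

J → epsilon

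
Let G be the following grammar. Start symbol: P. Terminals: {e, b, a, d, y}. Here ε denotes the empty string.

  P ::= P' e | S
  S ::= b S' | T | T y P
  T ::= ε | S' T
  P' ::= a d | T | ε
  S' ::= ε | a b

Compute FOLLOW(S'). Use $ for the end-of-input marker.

{$, a, e, y}

FIRST(S'): from S'::=ε we get {ε}; from S'::=a b we get {a}. So FIRST(S') = {ε, a}.
FIRST(T): from T::=ε we get {ε}; from T::=S' T we get {ε, a}. So FIRST(T) = {ε, a}.
FIRST(S): from S::=b S' we get {b}; from S::=T we get {ε, a}; from S::=T y P we get {a, y}. So FIRST(S) = {ε, a, b, y}.
FIRST(P'): from P'::=a d we get {a}; from P'::=T we get {ε, a}; from P'::=ε we get {ε}. So FIRST(P') = {ε, a}.
FIRST(P): from P::=P' e we get {a, e}; from P::=S we get {ε, a, b, y}. So FIRST(P) = {ε, a, b, e, y}.
FOLLOW(P) includes $ since P is the start symbol.
FOLLOW(P'): in P::=P' e, P' is followed by e with FIRST {e}. Thus FOLLOW(P') = {e}.
FOLLOW(P): in S::=T y P, the suffix after P is empty, so FOLLOW(P) ⊇ FOLLOW(S) = {$}. Thus FOLLOW(P) = {$}.
FOLLOW(S): in P::=S, the suffix after S is empty, so FOLLOW(S) ⊇ FOLLOW(P) = {$}. Thus FOLLOW(S) = {$}.
FOLLOW(T): in S::=T, the suffix after T is empty, so FOLLOW(T) ⊇ FOLLOW(S) = {$}; in S::=T y P, T is followed by y P with FIRST {y}; in T::=S' T, the suffix after T is empty (adds nothing new); in P'::=T, the suffix after T is empty, so FOLLOW(T) ⊇ FOLLOW(P') = {e}. Thus FOLLOW(T) = {$, e, y}.
FOLLOW(S'): in S::=b S', the suffix after S' is empty, so FOLLOW(S') ⊇ FOLLOW(S) = {$}; in T::=S' T, S' is followed by T with FIRST {ε, a}; in T::=S' T, the suffix after S' is nullable, so FOLLOW(S') ⊇ FOLLOW(T) = {$, e, y}. Thus FOLLOW(S') = {$, a, e, y}.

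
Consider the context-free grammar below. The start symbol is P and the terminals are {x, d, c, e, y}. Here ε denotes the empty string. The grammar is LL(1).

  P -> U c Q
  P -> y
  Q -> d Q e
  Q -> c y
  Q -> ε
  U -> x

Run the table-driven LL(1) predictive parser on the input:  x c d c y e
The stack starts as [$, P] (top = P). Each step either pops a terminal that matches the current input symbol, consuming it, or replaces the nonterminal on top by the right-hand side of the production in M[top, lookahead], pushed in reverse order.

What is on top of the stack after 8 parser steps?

y

step 1: stack=$ P  input=x c d c y e $  — expand P -> U c Q
step 2: stack=$ Q c U  input=x c d c y e $  — expand U -> x
step 3: stack=$ Q c x  input=x c d c y e $  — match x
step 4: stack=$ Q c  input=c d c y e $  — match c
step 5: stack=$ Q  input=d c y e $  — expand Q -> d Q e
step 6: stack=$ e Q d  input=d c y e $  — match d
step 7: stack=$ e Q  input=c y e $  — expand Q -> c y
step 8: stack=$ e y c  input=c y e $  — match c
Stack after step 8: $ e y (top = y).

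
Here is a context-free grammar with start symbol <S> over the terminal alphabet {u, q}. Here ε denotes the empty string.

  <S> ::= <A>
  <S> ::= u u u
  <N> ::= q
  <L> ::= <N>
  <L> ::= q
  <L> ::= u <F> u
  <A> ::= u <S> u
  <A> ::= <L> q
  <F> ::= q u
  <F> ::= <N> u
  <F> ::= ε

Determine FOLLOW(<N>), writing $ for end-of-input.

FIRST(<N>): from <N>::=q we get {q}. So FIRST(<N>) = {q}.
FIRST(<L>): from <L>::=<N> we get {q}; from <L>::=q we get {q}; from <L>::=u <F> u we get {u}. So FIRST(<L>) = {q, u}.
FIRST(<F>): from <F>::=q u we get {q}; from <F>::=<N> u we get {q}; from <F>::=ε we get {ε}. So FIRST(<F>) = {ε, q}.
FIRST(<A>): from <A>::=u <S> u we get {u}; from <A>::=<L> q we get {q, u}. So FIRST(<A>) = {q, u}.
FIRST(<S>): from <S>::=<A> we get {q, u}; from <S>::=u u u we get {u}. So FIRST(<S>) = {q, u}.
FOLLOW(<S>) includes $ since <S> is the start symbol.
FOLLOW(<S>): in <A>::=u <S> u, <S> is followed by u with FIRST {u}. Thus FOLLOW(<S>) = {$, u}.
FOLLOW(<L>): in <A>::=<L> q, <L> is followed by q with FIRST {q}. Thus FOLLOW(<L>) = {q}.
FOLLOW(<N>): in <L>::=<N>, the suffix after <N> is empty, so FOLLOW(<N>) ⊇ FOLLOW(<L>) = {q}; in <F>::=<N> u, <N> is followed by u with FIRST {u}. Thus FOLLOW(<N>) = {q, u}.
FOLLOW(<A>): in <S>::=<A>, the suffix after <A> is empty, so FOLLOW(<A>) ⊇ FOLLOW(<S>) = {$, u}. Thus FOLLOW(<A>) = {$, u}.
FOLLOW(<F>): in <L>::=u <F> u, <F> is followed by u with FIRST {u}. Thus FOLLOW(<F>) = {u}.

{q, u}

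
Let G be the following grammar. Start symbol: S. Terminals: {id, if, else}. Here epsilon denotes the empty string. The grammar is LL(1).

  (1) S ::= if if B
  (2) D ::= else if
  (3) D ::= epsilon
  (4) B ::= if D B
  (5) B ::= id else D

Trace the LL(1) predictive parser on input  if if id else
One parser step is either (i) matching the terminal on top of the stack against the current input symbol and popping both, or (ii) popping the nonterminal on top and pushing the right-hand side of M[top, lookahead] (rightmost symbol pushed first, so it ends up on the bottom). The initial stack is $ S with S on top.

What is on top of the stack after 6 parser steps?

D

step 1: stack=$ S  input=if if id else $  — expand S ::= if if B
step 2: stack=$ B if if  input=if if id else $  — match if
step 3: stack=$ B if  input=if id else $  — match if
step 4: stack=$ B  input=id else $  — expand B ::= id else D
step 5: stack=$ D else id  input=id else $  — match id
step 6: stack=$ D else  input=else $  — match else
Stack after step 6: $ D (top = D).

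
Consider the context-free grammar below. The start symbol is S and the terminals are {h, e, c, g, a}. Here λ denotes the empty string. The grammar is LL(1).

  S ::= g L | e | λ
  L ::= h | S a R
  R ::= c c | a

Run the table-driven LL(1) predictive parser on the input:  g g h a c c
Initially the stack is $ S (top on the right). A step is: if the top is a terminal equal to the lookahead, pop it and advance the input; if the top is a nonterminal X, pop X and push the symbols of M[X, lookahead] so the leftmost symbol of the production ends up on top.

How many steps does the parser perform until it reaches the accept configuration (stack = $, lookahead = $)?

11

      Stack      Input          Action
   1  $ S        g g h a c c $  expand S ::= g L
   2  $ L g      g g h a c c $  match g
   3  $ L        g h a c c $    expand L ::= S a R
   4  $ R a S    g h a c c $    expand S ::= g L
   5  $ R a L g  g h a c c $    match g
   6  $ R a L    h a c c $      expand L ::= h
   7  $ R a h    h a c c $      match h
   8  $ R a      a c c $        match a
   9  $ R        c c $          expand R ::= c c
  10  $ c c      c c $          match c
  11  $ c        c $            match c
Accept reached after 11 steps.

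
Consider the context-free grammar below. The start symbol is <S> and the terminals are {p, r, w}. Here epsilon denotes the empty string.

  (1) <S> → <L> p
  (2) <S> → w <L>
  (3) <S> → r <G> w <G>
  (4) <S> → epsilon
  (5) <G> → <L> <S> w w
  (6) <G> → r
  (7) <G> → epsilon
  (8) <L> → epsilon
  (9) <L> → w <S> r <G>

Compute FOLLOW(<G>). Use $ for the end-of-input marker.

{$, p, r, w}

FIRST(<L>) = {epsilon, w}
FIRST(<S>) = {epsilon, p, r, w}  (via <L> p)
FIRST(<G>) = {epsilon, p, r, w}  (via <L> <S> w w)
FOLLOW(<S>) includes $ since <S> is the start symbol.
FOLLOW(<S>): in <G>→<L> <S> w w, <S> is followed by w w with FIRST {w}; in <L>→w <S> r <G>, <S> is followed by r <G> with FIRST {r}. Thus FOLLOW(<S>) = {$, r, w}.
FOLLOW(<L>): in <S>→<L> p, <L> is followed by p with FIRST {p}; in <S>→w <L>, the suffix after <L> is empty, so FOLLOW(<L>) ⊇ FOLLOW(<S>) = {$, r, w}; in <G>→<L> <S> w w, <L> is followed by <S> w w with FIRST {p, r, w}. Thus FOLLOW(<L>) = {$, p, r, w}.
FOLLOW(<G>): in <S>→r <G> w <G> (occurrence 1), <G> is followed by w <G> with FIRST {w}; in <S>→r <G> w <G> (occurrence 2), the suffix after <G> is empty, so FOLLOW(<G>) ⊇ FOLLOW(<S>) = {$, r, w}; in <L>→w <S> r <G>, the suffix after <G> is empty, so FOLLOW(<G>) ⊇ FOLLOW(<L>) = {$, p, r, w}. Thus FOLLOW(<G>) = {$, p, r, w}.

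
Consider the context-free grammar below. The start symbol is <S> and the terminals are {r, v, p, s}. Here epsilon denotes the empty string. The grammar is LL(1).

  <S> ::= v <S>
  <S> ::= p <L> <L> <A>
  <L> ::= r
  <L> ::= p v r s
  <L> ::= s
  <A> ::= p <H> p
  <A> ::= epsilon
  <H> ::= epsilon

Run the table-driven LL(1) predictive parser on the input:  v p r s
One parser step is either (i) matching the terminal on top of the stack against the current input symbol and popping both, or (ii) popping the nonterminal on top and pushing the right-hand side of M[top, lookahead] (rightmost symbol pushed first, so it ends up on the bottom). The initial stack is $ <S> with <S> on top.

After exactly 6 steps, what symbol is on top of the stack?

step 1: stack=$ <S>  input=v p r s $  — expand <S> ::= v <S>
step 2: stack=$ <S> v  input=v p r s $  — match v
step 3: stack=$ <S>  input=p r s $  — expand <S> ::= p <L> <L> <A>
step 4: stack=$ <A> <L> <L> p  input=p r s $  — match p
step 5: stack=$ <A> <L> <L>  input=r s $  — expand <L> ::= r
step 6: stack=$ <A> <L> r  input=r s $  — match r
Stack after step 6: $ <A> <L> (top = <L>).

<L>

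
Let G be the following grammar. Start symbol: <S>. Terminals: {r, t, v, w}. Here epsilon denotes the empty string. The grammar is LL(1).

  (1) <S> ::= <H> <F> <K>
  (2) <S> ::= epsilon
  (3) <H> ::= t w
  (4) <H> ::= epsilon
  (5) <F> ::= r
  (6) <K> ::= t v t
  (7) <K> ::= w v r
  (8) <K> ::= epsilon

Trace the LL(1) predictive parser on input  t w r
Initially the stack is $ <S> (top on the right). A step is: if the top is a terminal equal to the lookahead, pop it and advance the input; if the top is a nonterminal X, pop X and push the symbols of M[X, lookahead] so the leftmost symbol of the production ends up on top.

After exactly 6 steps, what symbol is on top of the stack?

step 1: stack=$ <S>  input=t w r $  — expand <S> ::= <H> <F> <K>
step 2: stack=$ <K> <F> <H>  input=t w r $  — expand <H> ::= t w
step 3: stack=$ <K> <F> w t  input=t w r $  — match t
step 4: stack=$ <K> <F> w  input=w r $  — match w
step 5: stack=$ <K> <F>  input=r $  — expand <F> ::= r
step 6: stack=$ <K> r  input=r $  — match r
Stack after step 6: $ <K> (top = <K>).

<K>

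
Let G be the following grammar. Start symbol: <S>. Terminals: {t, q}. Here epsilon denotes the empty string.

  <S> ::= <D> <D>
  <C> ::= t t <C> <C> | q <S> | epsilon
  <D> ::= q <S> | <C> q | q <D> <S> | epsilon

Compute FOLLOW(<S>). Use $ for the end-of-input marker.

FIRST(<C>): from <C>::=t t <C> <C> we get {t}; from <C>::=q <S> we get {q}; from <C>::=epsilon we get {epsilon}. So FIRST(<C>) = {epsilon, q, t}.
FIRST(<D>): from <D>::=q <S> we get {q}; from <D>::=<C> q we get {q, t}; from <D>::=q <D> <S> we get {q}; from <D>::=epsilon we get {epsilon}. So FIRST(<D>) = {epsilon, q, t}.
FIRST(<S>): from <S>::=<D> <D> we get {epsilon, q, t}. So FIRST(<S>) = {epsilon, q, t}.
FOLLOW(<S>) includes $ since <S> is the start symbol.
FOLLOW(<C>): in <C>::=t t <C> <C> (occurrence 1), <C> is followed by <C> with FIRST {epsilon, q, t}; in <C>::=t t <C> <C> (occurrence 1), the suffix after <C> is nullable (adds nothing new); in <C>::=t t <C> <C> (occurrence 2), the suffix after <C> is empty (adds nothing new); in <D>::=<C> q, <C> is followed by q with FIRST {q}. Thus FOLLOW(<C>) = {q, t}.
FOLLOW(<S>): in <C>::=q <S>, the suffix after <S> is empty, so FOLLOW(<S>) ⊇ FOLLOW(<C>) = {q, t}; in <D>::=q <S>, the suffix after <S> is empty, so FOLLOW(<S>) ⊇ FOLLOW(<D>) = {$, q, t}; in <D>::=q <D> <S>, the suffix after <S> is empty, so FOLLOW(<S>) ⊇ FOLLOW(<D>) = {$, q, t}. Thus FOLLOW(<S>) = {$, q, t}.
FOLLOW(<D>): in <S>::=<D> <D> (occurrence 1), <D> is followed by <D> with FIRST {epsilon, q, t}; in <S>::=<D> <D> (occurrence 1), the suffix after <D> is nullable, so FOLLOW(<D>) ⊇ FOLLOW(<S>) = {$, q, t}; in <S>::=<D> <D> (occurrence 2), the suffix after <D> is empty, so FOLLOW(<D>) ⊇ FOLLOW(<S>) = {$, q, t}; in <D>::=q <D> <S>, <D> is followed by <S> with FIRST {epsilon, q, t}; in <D>::=q <D> <S>, the suffix after <D> is nullable (adds nothing new). Thus FOLLOW(<D>) = {$, q, t}.

{$, q, t}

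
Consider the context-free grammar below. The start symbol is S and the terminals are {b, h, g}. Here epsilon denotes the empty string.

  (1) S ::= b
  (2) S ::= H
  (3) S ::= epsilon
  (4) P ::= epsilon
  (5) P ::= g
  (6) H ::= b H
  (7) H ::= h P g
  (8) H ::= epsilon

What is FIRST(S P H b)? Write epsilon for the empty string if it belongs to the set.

{b, g, h}

FIRST(P): from P::=epsilon we get {epsilon}; from P::=g we get {g}. So FIRST(P) = {epsilon, g}.
FIRST(H): from H::=b H we get {b}; from H::=h P g we get {h}; from H::=epsilon we get {epsilon}. So FIRST(H) = {epsilon, b, h}.
FIRST(S): from S::=b we get {b}; from S::=H we get {epsilon, b, h}; from S::=epsilon we get {epsilon}. So FIRST(S) = {epsilon, b, h}.
FIRST(S P H b): take FIRST of each symbol in turn, carrying on past any symbol whose FIRST contains epsilon; result {b, g, h}.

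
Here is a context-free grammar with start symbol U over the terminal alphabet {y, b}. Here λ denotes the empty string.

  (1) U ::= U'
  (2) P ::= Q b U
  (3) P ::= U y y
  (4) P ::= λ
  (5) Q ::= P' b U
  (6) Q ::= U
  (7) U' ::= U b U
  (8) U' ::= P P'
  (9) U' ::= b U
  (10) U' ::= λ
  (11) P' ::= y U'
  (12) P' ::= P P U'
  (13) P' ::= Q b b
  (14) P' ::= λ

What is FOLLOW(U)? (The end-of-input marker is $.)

FIRST(U) = {λ, b, y}  (via U')
FIRST(P) = {λ, b, y}  (via Q b U, U y y)
FIRST(Q) = {λ, b, y}  (via P' b U, U)
FIRST(U') = {λ, b, y}  (via U b U, P P')
FIRST(P') = {λ, b, y}  (via P P U', Q b b)
FOLLOW(U) includes $ since U is the start symbol.
FOLLOW(Q): in P::=Q b U, Q is followed by b U with FIRST {b}; in P'::=Q b b, Q is followed by b b with FIRST {b}. Thus FOLLOW(Q) = {b}.
FOLLOW(U): in P::=Q b U, the suffix after U is empty, so FOLLOW(U) ⊇ FOLLOW(P) = {$, b, y}; in P::=U y y, U is followed by y y with FIRST {y}; in Q::=P' b U, the suffix after U is empty, so FOLLOW(U) ⊇ FOLLOW(Q) = {b}; in Q::=U, the suffix after U is empty, so FOLLOW(U) ⊇ FOLLOW(Q) = {b}; in U'::=U b U (occurrence 1), U is followed by b U with FIRST {b}; in U'::=U b U (occurrence 2), the suffix after U is empty, so FOLLOW(U) ⊇ FOLLOW(U') = {$, b, y}; in U'::=b U, the suffix after U is empty, so FOLLOW(U) ⊇ FOLLOW(U') = {$, b, y}. Thus FOLLOW(U) = {$, b, y}.
FOLLOW(P): in U'::=P P', P is followed by P' with FIRST {λ, b, y}; in U'::=P P', the suffix after P is nullable, so FOLLOW(P) ⊇ FOLLOW(U') = {$, b, y}; in P'::=P P U' (occurrence 1), P is followed by P U' with FIRST {λ, b, y}; in P'::=P P U' (occurrence 1), the suffix after P is nullable, so FOLLOW(P) ⊇ FOLLOW(P') = {$, b, y}; in P'::=P P U' (occurrence 2), P is followed by U' with FIRST {λ, b, y}; in P'::=P P U' (occurrence 2), the suffix after P is nullable, so FOLLOW(P) ⊇ FOLLOW(P') = {$, b, y}. Thus FOLLOW(P) = {$, b, y}.
FOLLOW(U'): in U::=U', the suffix after U' is empty, so FOLLOW(U') ⊇ FOLLOW(U) = {$, b, y}; in P'::=y U', the suffix after U' is empty, so FOLLOW(U') ⊇ FOLLOW(P') = {$, b, y}; in P'::=P P U', the suffix after U' is empty, so FOLLOW(U') ⊇ FOLLOW(P') = {$, b, y}. Thus FOLLOW(U') = {$, b, y}.
FOLLOW(P'): in Q::=P' b U, P' is followed by b U with FIRST {b}; in U'::=P P', the suffix after P' is empty, so FOLLOW(P') ⊇ FOLLOW(U') = {$, b, y}. Thus FOLLOW(P') = {$, b, y}.

{$, b, y}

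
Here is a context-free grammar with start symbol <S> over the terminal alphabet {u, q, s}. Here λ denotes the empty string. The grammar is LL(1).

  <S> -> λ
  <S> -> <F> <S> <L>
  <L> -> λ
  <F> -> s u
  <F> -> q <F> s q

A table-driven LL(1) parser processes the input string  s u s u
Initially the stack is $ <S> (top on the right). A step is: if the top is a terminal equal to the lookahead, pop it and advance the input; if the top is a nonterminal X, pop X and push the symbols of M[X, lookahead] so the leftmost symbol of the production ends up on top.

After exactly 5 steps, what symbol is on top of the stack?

     Stack          Input      Action
  1  $ <S>          s u s u $  expand <S> -> <F> <S> <L>
  2  $ <L> <S> <F>  s u s u $  expand <F> -> s u
  3  $ <L> <S> u s  s u s u $  match s
  4  $ <L> <S> u    u s u $    match u
  5  $ <L> <S>      s u $      expand <S> -> <F> <S> <L>
Stack after step 5: $ <L> <L> <S> <F> (top = <F>).

<F>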